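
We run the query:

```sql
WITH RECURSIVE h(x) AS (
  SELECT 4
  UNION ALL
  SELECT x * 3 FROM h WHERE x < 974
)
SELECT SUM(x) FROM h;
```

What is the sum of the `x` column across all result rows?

Base: x=4.
Iteration 1: 4 < 974 holds -> x = 4 * 3 = 12.
Iteration 2: 12 < 974 holds -> x = 12 * 3 = 36.
Iteration 3: 36 < 974 holds -> x = 36 * 3 = 108.
Iteration 4: 108 < 974 holds -> x = 108 * 3 = 324.
Iteration 5: 324 < 974 holds -> x = 324 * 3 = 972.
Iteration 6: 972 < 974 holds -> x = 972 * 3 = 2916.
Iteration 7: 2916 < 974 fails; recursion stops.
SUM(x) = 4 + 12 + 36 + 108 + 324 + 972 + 2916 = 4372.

4372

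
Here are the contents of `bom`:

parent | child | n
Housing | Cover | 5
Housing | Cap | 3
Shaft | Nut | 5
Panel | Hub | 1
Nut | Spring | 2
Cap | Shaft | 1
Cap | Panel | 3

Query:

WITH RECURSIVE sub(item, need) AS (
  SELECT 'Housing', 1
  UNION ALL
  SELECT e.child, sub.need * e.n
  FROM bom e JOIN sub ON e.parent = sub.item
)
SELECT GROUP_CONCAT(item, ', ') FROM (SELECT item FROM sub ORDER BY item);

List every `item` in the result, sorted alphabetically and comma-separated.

Cap, Cover, Housing, Hub, Nut, Panel, Shaft, Spring

Base: (Housing, need=1).
Iteration 1: components of {Housing} -> Cap = 1*3 = 3, Cover = 1*5 = 5.
Iteration 2: components of {Cap,Cover} -> Panel = 3*3 = 9, Shaft = 3*1 = 3.
Iteration 3: components of {Panel,Shaft} -> Hub = 9*1 = 9, Nut = 3*5 = 15.
Iteration 4: components of {Hub,Nut} -> Spring = 15*2 = 30.
Iteration 5: no further components; recursion stops.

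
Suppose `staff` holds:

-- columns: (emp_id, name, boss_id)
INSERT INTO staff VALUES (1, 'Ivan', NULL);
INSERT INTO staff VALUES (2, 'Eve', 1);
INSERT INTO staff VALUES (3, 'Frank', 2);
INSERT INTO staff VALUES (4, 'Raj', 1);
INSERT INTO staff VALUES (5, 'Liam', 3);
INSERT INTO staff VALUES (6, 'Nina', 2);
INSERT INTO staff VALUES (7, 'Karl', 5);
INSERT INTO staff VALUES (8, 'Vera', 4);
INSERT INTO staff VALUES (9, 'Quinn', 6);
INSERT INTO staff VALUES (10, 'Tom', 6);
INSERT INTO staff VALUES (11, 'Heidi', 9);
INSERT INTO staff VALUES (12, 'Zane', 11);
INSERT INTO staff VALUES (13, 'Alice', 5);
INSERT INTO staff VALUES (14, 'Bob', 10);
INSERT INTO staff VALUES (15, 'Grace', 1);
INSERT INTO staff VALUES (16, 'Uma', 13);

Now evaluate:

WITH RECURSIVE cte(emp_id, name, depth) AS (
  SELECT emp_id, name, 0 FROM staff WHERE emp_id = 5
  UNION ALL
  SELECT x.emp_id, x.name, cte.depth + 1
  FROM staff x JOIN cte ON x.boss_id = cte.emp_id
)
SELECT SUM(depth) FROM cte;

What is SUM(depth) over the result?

Base: emp_id=5 (Liam) at depth 0.
Iteration 1: rows with boss_id in {5} -> Karl (id 7, depth 1), Alice (id 13, depth 1).
Iteration 2: rows with boss_id in {7,13} -> Uma (id 16, depth 2).
Iteration 3: no rows with boss_id in {16}; recursion stops.
SUM(depth) = 0 + 1 + 1 + 2 = 4.

4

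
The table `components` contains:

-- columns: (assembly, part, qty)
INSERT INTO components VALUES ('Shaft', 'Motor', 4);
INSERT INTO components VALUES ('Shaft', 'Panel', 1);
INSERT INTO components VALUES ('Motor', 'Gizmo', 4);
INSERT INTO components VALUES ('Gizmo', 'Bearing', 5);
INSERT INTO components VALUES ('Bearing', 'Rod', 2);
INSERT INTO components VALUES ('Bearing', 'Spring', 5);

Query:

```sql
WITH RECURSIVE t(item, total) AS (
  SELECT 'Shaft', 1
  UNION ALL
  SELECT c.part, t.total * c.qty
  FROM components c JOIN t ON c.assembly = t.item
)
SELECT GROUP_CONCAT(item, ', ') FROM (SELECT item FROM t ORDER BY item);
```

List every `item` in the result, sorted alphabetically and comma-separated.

Base: (Shaft, total=1).
Iteration 1: components of {Shaft} -> Motor = 1*4 = 4, Panel = 1*1 = 1.
Iteration 2: components of {Motor,Panel} -> Gizmo = 4*4 = 16.
Iteration 3: components of {Gizmo} -> Bearing = 16*5 = 80.
Iteration 4: components of {Bearing} -> Rod = 80*2 = 160, Spring = 80*5 = 400.
Iteration 5: no further components; recursion stops.

Bearing, Gizmo, Motor, Panel, Rod, Shaft, Spring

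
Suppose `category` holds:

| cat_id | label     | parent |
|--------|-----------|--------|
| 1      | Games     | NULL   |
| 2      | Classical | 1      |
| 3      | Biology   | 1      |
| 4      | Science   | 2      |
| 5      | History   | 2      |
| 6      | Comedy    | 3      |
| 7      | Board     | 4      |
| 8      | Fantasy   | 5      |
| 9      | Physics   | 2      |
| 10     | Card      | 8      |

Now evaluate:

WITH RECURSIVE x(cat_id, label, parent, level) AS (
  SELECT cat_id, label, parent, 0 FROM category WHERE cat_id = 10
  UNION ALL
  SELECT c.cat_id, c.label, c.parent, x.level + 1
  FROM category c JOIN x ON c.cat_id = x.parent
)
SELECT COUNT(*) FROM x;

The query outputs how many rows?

Base: cat_id=10 (Card), parent=8, level 0.
Iteration 1: join on cat_id=8 -> Fantasy (id 8, parent=5, level 1).
Iteration 2: join on cat_id=5 -> History (id 5, parent=2, level 2).
Iteration 3: join on cat_id=2 -> Classical (id 2, parent=1, level 3).
Iteration 4: join on cat_id=1 -> Games (id 1, parent=NULL, level 4).
Iteration 5: parent is NULL; no match; recursion stops.
Total rows emitted: 5.

5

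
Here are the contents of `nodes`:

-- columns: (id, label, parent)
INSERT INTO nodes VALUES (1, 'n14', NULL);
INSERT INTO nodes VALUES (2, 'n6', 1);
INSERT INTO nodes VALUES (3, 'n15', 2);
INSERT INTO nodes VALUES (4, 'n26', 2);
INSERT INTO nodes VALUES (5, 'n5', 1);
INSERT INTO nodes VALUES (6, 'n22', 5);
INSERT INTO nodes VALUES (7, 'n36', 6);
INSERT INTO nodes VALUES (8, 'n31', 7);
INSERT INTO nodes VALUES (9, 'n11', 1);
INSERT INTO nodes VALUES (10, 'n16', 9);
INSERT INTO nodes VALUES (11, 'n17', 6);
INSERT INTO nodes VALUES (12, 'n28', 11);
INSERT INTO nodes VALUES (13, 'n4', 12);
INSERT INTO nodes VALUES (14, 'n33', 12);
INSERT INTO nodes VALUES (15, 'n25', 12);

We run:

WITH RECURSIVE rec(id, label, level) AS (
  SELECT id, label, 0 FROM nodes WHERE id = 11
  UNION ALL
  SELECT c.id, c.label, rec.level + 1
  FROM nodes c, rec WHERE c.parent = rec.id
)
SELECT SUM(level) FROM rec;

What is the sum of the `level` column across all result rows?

Base: id=11 (n17) at level 0.
Iteration 1: rows with parent in {11} -> n28 (id 12, level 1).
Iteration 2: rows with parent in {12} -> n4 (id 13, level 2), n33 (id 14, level 2), n25 (id 15, level 2).
Iteration 3: no rows with parent in {13,14,15}; recursion stops.
SUM(level) = 0 + 1 + 2 + 2 + 2 = 7.

7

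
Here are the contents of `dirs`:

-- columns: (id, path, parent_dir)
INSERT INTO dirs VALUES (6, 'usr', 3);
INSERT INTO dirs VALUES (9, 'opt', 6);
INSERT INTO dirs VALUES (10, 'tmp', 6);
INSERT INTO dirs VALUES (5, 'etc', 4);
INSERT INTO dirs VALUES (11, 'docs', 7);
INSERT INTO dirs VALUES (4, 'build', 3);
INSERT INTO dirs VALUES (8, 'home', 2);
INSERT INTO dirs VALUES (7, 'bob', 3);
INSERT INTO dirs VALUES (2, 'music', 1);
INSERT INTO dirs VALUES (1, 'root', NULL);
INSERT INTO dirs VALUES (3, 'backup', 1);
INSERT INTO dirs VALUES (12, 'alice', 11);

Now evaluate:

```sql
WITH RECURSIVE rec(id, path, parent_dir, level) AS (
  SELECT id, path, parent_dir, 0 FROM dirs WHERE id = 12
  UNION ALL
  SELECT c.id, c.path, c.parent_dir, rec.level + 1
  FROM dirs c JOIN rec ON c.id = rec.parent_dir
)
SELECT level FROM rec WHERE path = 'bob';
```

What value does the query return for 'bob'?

2

Base: id=12 (alice), parent_dir=11, level 0.
Iteration 1: join on id=11 -> docs (id 11, parent_dir=7, level 1).
Iteration 2: join on id=7 -> bob (id 7, parent_dir=3, level 2).
Iteration 3: join on id=3 -> backup (id 3, parent_dir=1, level 3).
Iteration 4: join on id=1 -> root (id 1, parent_dir=NULL, level 4).
Iteration 5: parent_dir is NULL; no match; recursion stops.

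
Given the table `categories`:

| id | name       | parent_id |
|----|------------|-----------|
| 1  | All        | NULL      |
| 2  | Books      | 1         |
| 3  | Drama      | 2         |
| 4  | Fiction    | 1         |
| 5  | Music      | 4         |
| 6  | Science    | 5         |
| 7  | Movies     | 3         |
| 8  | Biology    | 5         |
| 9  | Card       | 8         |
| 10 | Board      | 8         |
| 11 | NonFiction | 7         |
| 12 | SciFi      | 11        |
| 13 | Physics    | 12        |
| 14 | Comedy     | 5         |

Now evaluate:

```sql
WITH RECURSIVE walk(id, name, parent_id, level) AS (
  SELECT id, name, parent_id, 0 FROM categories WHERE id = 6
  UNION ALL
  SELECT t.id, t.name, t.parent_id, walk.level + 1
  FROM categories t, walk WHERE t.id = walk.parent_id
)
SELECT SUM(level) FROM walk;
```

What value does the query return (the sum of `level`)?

6

Base: id=6 (Science), parent_id=5, level 0.
Iteration 1: join on id=5 -> Music (id 5, parent_id=4, level 1).
Iteration 2: join on id=4 -> Fiction (id 4, parent_id=1, level 2).
Iteration 3: join on id=1 -> All (id 1, parent_id=NULL, level 3).
Iteration 4: parent_id is NULL; no match; recursion stops.
SUM(level) = 0 + 1 + 2 + 3 = 6.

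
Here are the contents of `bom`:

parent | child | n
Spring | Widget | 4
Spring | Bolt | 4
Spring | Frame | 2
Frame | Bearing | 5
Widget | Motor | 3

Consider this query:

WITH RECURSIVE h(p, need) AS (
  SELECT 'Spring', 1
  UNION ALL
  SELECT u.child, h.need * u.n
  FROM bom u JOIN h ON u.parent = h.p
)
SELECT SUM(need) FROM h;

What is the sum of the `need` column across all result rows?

33

Base: (Spring, need=1).
Iteration 1: components of {Spring} -> Bolt = 1*4 = 4, Frame = 1*2 = 2, Widget = 1*4 = 4.
Iteration 2: components of {Bolt,Frame,Widget} -> Bearing = 2*5 = 10, Motor = 4*3 = 12.
Iteration 3: no further components; recursion stops.
SUM(need) = 1 + 4 + 4 + 2 + 12 + 10 = 33.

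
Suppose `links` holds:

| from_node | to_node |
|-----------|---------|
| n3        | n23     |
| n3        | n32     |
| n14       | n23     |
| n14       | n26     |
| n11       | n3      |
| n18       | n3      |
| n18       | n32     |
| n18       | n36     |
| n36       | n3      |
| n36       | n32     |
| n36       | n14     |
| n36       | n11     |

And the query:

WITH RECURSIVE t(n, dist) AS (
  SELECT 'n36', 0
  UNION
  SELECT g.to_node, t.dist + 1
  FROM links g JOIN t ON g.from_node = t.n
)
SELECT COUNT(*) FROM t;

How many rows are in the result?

Base: (n36, dist=0).
Iteration 1: edges from {n36} -> (n11, dist=1), (n14, dist=1), (n3, dist=1), (n32, dist=1).
Iteration 2: edges from {n11,n14,n3,n32} -> (n23, dist=2), (n26, dist=2), (n3, dist=2), (n32, dist=2). [UNION drops 1 duplicate row(s)]
Iteration 3: edges from {n23,n26,n3,n32} -> (n23, dist=3), (n32, dist=3).
Iteration 4: no outgoing edges from {n23,n32}; recursion stops.
Total rows emitted: 11.

11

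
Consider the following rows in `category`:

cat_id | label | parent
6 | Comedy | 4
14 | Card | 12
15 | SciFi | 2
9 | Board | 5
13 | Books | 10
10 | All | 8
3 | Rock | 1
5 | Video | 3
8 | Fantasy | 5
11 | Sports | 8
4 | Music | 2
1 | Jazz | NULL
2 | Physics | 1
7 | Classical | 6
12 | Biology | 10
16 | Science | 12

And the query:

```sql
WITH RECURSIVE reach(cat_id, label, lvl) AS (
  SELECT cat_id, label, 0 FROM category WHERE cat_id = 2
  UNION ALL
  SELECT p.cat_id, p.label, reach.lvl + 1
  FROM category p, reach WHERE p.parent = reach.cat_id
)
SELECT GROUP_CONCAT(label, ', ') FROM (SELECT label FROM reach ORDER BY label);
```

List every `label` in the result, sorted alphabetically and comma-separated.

Base: cat_id=2 (Physics) at lvl 0.
Iteration 1: rows with parent in {2} -> Music (id 4, lvl 1), SciFi (id 15, lvl 1).
Iteration 2: rows with parent in {4,15} -> Comedy (id 6, lvl 2).
Iteration 3: rows with parent in {6} -> Classical (id 7, lvl 3).
Iteration 4: no rows with parent in {7}; recursion stops.

Classical, Comedy, Music, Physics, SciFi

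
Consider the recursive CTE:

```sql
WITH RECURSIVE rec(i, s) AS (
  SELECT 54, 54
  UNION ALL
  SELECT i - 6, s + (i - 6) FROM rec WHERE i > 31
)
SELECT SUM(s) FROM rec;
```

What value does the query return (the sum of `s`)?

Base: i=54, s=54.
Iteration 1: 54 > 31 holds -> i = 54 - 6 = 48, s = 54 + 48 = 102.
Iteration 2: 48 > 31 holds -> i = 48 - 6 = 42, s = 102 + 42 = 144.
Iteration 3: 42 > 31 holds -> i = 42 - 6 = 36, s = 144 + 36 = 180.
Iteration 4: 36 > 31 holds -> i = 36 - 6 = 30, s = 180 + 30 = 210.
Iteration 5: 30 > 31 fails; recursion stops.
SUM(s) = 54 + 102 + 144 + 180 + 210 = 690.

690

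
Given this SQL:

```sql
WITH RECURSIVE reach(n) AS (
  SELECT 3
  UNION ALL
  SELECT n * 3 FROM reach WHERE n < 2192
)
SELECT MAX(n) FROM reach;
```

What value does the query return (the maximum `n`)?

6561

Base: n=3.
Iteration 1: 3 < 2192 holds -> n = 3 * 3 = 9.
Iteration 2: 9 < 2192 holds -> n = 9 * 3 = 27.
Iteration 3: 27 < 2192 holds -> n = 27 * 3 = 81.
Iteration 4: 81 < 2192 holds -> n = 81 * 3 = 243.
Iteration 5: 243 < 2192 holds -> n = 243 * 3 = 729.
Iteration 6: 729 < 2192 holds -> n = 729 * 3 = 2187.
Iteration 7: 2187 < 2192 holds -> n = 2187 * 3 = 6561.
Iteration 8: 6561 < 2192 fails; recursion stops.
n values: 3, 9, 27, 81, 243, 729, 2187, 6561; the maximum is 6561.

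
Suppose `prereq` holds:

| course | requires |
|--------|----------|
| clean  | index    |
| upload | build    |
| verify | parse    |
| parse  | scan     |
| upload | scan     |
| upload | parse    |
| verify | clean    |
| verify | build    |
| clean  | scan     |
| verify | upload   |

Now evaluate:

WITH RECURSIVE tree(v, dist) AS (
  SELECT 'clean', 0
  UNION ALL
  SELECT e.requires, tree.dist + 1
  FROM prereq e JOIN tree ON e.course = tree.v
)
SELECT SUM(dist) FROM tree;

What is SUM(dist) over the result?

Base: (clean, dist=0).
Iteration 1: edges from {clean} -> (index, dist=1), (scan, dist=1).
Iteration 2: no outgoing edges from {index,scan}; recursion stops.
SUM(dist) = 0 + 1 + 1 = 2.

2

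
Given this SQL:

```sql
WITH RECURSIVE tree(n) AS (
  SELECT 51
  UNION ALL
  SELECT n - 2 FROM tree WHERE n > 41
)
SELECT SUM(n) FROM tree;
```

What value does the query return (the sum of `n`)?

276

Base: n=51.
Iteration 1: 51 > 41 holds -> n = 51 - 2 = 49.
Iteration 2: 49 > 41 holds -> n = 49 - 2 = 47.
Iteration 3: 47 > 41 holds -> n = 47 - 2 = 45.
Iteration 4: 45 > 41 holds -> n = 45 - 2 = 43.
Iteration 5: 43 > 41 holds -> n = 43 - 2 = 41.
Iteration 6: 41 > 41 fails; recursion stops.
SUM(n) = 51 + 49 + 47 + 45 + 43 + 41 = 276.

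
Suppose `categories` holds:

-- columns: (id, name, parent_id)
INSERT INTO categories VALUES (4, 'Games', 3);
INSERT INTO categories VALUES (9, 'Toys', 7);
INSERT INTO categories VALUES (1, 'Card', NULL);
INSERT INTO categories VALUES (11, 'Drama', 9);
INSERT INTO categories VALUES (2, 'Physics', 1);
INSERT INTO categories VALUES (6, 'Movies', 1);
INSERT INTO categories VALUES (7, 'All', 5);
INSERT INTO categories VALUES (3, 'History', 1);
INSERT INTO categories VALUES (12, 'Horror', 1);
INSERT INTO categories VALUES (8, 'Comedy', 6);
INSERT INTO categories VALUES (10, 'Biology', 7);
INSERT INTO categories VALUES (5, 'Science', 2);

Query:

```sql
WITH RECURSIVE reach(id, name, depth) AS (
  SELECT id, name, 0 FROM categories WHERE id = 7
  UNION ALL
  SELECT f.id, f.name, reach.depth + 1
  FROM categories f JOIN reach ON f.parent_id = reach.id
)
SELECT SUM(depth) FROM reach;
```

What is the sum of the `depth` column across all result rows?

4

Base: id=7 (All) at depth 0.
Iteration 1: rows with parent_id in {7} -> Toys (id 9, depth 1), Biology (id 10, depth 1).
Iteration 2: rows with parent_id in {9,10} -> Drama (id 11, depth 2).
Iteration 3: no rows with parent_id in {11}; recursion stops.
SUM(depth) = 0 + 1 + 1 + 2 = 4.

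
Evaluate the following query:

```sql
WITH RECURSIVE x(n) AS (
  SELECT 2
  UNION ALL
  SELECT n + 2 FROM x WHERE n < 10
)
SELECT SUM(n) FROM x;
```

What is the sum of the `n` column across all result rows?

30

Base: n=2.
Iteration 1: 2 < 10 holds -> n = 2 + 2 = 4.
Iteration 2: 4 < 10 holds -> n = 4 + 2 = 6.
Iteration 3: 6 < 10 holds -> n = 6 + 2 = 8.
Iteration 4: 8 < 10 holds -> n = 8 + 2 = 10.
Iteration 5: 10 < 10 fails; recursion stops.
SUM(n) = 2 + 4 + 6 + 8 + 10 = 30.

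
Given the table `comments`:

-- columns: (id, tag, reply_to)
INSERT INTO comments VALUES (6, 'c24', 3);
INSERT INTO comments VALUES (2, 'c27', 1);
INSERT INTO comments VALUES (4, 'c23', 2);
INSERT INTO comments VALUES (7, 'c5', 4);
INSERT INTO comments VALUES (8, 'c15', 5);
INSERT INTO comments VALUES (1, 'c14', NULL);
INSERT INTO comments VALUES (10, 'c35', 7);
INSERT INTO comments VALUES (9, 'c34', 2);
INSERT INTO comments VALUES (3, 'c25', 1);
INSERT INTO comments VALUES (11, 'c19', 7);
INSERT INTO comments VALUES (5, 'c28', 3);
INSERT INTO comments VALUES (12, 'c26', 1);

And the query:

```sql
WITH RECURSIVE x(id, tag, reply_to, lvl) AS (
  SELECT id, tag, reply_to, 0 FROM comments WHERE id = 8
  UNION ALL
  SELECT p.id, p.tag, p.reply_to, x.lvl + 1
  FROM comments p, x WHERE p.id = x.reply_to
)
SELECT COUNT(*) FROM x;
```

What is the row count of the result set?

4

Base: id=8 (c15), reply_to=5, lvl 0.
Iteration 1: join on id=5 -> c28 (id 5, reply_to=3, lvl 1).
Iteration 2: join on id=3 -> c25 (id 3, reply_to=1, lvl 2).
Iteration 3: join on id=1 -> c14 (id 1, reply_to=NULL, lvl 3).
Iteration 4: reply_to is NULL; no match; recursion stops.
Total rows emitted: 4.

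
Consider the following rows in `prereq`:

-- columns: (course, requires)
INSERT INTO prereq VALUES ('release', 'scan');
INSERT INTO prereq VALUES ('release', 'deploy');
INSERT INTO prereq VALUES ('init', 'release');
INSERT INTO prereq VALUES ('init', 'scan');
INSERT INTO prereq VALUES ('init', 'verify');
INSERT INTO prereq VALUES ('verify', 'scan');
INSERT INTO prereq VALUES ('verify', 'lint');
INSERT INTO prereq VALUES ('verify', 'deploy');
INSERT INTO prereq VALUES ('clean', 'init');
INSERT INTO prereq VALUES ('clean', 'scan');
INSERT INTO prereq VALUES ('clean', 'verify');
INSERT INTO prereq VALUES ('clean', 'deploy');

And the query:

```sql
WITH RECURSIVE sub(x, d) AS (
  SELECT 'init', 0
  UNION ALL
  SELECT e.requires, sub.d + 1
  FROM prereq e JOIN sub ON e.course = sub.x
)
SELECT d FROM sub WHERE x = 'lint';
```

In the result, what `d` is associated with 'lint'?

2

Base: (init, d=0).
Iteration 1: edges from {init} -> (release, d=1), (scan, d=1), (verify, d=1).
Iteration 2: edges from {release,scan,verify} -> (deploy, d=2) x2, (lint, d=2), (scan, d=2) x2. [UNION ALL keeps all 5 new rows, including repeats]
Iteration 3: no outgoing edges from {deploy,lint,scan}; recursion stops.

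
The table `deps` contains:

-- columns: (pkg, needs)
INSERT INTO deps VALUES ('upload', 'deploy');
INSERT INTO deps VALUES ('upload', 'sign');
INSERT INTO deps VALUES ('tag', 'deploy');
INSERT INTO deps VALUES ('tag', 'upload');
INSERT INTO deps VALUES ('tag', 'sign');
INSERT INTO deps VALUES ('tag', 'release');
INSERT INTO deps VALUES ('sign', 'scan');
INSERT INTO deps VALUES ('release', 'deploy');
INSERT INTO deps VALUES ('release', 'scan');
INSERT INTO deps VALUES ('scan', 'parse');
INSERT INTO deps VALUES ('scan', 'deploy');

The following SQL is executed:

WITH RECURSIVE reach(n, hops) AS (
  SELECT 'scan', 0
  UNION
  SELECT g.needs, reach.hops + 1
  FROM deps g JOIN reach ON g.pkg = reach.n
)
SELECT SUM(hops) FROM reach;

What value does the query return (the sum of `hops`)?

Base: (scan, hops=0).
Iteration 1: edges from {scan} -> (deploy, hops=1), (parse, hops=1).
Iteration 2: no outgoing edges from {deploy,parse}; recursion stops.
SUM(hops) = 0 + 1 + 1 = 2.

2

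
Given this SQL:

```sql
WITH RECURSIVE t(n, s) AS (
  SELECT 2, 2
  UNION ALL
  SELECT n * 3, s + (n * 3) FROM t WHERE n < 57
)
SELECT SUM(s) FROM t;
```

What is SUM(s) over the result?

Base: n=2, s=2.
Iteration 1: 2 < 57 holds -> n = 2 * 3 = 6, s = 2 + 6 = 8.
Iteration 2: 6 < 57 holds -> n = 6 * 3 = 18, s = 8 + 18 = 26.
Iteration 3: 18 < 57 holds -> n = 18 * 3 = 54, s = 26 + 54 = 80.
Iteration 4: 54 < 57 holds -> n = 54 * 3 = 162, s = 80 + 162 = 242.
Iteration 5: 162 < 57 fails; recursion stops.
SUM(s) = 2 + 8 + 26 + 80 + 242 = 358.

358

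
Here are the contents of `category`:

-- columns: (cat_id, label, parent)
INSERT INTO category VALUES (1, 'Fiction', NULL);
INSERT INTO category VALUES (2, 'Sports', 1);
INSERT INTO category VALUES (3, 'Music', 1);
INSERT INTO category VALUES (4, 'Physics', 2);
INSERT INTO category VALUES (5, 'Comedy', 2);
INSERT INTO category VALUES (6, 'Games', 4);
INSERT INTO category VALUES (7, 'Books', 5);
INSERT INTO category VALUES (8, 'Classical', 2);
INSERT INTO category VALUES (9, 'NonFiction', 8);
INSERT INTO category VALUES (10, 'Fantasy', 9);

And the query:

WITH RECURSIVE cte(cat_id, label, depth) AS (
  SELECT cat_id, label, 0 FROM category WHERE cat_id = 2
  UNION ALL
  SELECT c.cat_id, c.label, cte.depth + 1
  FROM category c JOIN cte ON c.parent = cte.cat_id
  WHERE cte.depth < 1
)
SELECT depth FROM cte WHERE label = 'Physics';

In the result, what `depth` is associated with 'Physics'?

1

Base: cat_id=2 (Sports) at depth 0.
Iteration 1: rows with parent in {2} -> Physics (id 4, depth 1), Comedy (id 5, depth 1), Classical (id 8, depth 1).
Iteration 2: depth < 1 fails for all current rows; recursion stops.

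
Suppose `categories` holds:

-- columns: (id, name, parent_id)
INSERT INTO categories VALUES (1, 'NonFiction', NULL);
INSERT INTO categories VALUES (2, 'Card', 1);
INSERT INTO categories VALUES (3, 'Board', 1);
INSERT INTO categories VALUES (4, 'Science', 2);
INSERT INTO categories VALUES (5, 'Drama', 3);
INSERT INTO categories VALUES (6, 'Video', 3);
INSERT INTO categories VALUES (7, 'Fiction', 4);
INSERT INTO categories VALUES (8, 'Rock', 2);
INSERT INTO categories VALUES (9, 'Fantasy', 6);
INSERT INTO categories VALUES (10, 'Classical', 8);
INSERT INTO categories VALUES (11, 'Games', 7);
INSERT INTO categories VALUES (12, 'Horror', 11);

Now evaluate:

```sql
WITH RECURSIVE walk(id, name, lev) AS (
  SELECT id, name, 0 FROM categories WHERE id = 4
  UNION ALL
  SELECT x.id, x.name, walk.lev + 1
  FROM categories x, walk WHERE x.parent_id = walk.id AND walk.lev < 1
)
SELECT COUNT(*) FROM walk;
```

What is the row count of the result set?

Base: id=4 (Science) at lev 0.
Iteration 1: rows with parent_id in {4} -> Fiction (id 7, lev 1).
Iteration 2: lev < 1 fails for all current rows; recursion stops.
Total rows emitted: 2.

2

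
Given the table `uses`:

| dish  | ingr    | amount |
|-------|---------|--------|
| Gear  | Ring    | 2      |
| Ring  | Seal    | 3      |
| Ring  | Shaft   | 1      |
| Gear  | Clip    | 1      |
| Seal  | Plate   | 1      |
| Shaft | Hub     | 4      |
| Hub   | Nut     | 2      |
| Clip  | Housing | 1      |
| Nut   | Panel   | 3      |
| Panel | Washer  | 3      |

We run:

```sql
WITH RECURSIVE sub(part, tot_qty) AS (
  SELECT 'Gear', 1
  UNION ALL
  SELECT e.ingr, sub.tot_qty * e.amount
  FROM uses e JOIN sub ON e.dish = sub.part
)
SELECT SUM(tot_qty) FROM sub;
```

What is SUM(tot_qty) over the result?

235

Base: (Gear, tot_qty=1).
Iteration 1: components of {Gear} -> Clip = 1*1 = 1, Ring = 1*2 = 2.
Iteration 2: components of {Clip,Ring} -> Housing = 1*1 = 1, Seal = 2*3 = 6, Shaft = 2*1 = 2.
Iteration 3: components of {Housing,Seal,Shaft} -> Hub = 2*4 = 8, Plate = 6*1 = 6.
Iteration 4: components of {Hub,Plate} -> Nut = 8*2 = 16.
Iteration 5: components of {Nut} -> Panel = 16*3 = 48.
Iteration 6: components of {Panel} -> Washer = 48*3 = 144.
Iteration 7: no further components; recursion stops.
SUM(tot_qty) = 1 + 2 + 1 + 6 + 2 + 1 + 6 + 8 + 16 + 48 + 144 = 235.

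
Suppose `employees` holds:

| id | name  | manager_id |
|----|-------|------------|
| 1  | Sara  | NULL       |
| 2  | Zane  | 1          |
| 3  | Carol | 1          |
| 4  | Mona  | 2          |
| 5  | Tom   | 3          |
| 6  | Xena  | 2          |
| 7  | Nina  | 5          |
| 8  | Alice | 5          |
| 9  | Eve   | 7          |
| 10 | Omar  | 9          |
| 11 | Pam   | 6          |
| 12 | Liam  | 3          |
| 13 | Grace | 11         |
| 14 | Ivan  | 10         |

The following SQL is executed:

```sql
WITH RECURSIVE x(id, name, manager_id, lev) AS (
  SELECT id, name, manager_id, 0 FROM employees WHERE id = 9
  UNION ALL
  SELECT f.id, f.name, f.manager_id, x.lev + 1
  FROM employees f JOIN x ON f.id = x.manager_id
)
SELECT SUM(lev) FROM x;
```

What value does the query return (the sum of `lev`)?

10

Base: id=9 (Eve), manager_id=7, lev 0.
Iteration 1: join on id=7 -> Nina (id 7, manager_id=5, lev 1).
Iteration 2: join on id=5 -> Tom (id 5, manager_id=3, lev 2).
Iteration 3: join on id=3 -> Carol (id 3, manager_id=1, lev 3).
Iteration 4: join on id=1 -> Sara (id 1, manager_id=NULL, lev 4).
Iteration 5: manager_id is NULL; no match; recursion stops.
SUM(lev) = 0 + 1 + 2 + 3 + 4 = 10.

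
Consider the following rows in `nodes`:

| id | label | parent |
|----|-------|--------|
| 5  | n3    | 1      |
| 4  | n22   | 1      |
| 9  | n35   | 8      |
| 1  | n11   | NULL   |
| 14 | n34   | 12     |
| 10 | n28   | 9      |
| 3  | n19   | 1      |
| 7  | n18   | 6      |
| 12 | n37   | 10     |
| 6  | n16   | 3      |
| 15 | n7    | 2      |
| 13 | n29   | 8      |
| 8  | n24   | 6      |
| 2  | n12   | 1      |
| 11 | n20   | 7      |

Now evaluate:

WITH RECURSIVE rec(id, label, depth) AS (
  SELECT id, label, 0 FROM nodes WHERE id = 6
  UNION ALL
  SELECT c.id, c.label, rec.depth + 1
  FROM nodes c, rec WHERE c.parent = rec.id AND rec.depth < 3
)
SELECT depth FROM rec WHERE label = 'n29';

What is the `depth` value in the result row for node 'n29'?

Base: id=6 (n16) at depth 0.
Iteration 1: rows with parent in {6} -> n18 (id 7, depth 1), n24 (id 8, depth 1).
Iteration 2: rows with parent in {7,8} -> n35 (id 9, depth 2), n20 (id 11, depth 2), n29 (id 13, depth 2).
Iteration 3: rows with parent in {9,11,13} -> n28 (id 10, depth 3).
Iteration 4: depth < 3 fails for all current rows; recursion stops.

2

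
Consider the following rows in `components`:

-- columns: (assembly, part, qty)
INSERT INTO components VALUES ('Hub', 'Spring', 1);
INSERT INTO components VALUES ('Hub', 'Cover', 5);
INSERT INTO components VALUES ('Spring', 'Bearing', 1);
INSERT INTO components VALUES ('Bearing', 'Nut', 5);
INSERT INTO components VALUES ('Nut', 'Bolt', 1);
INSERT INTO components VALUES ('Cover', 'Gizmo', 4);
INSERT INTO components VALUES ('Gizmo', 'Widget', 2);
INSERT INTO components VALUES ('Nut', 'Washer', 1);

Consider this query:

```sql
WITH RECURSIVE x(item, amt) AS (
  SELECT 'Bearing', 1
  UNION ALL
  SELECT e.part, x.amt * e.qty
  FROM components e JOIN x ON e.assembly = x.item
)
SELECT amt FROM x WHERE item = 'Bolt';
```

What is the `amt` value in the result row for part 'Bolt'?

Base: (Bearing, amt=1).
Iteration 1: components of {Bearing} -> Nut = 1*5 = 5.
Iteration 2: components of {Nut} -> Bolt = 5*1 = 5, Washer = 5*1 = 5.
Iteration 3: no further components; recursion stops.

5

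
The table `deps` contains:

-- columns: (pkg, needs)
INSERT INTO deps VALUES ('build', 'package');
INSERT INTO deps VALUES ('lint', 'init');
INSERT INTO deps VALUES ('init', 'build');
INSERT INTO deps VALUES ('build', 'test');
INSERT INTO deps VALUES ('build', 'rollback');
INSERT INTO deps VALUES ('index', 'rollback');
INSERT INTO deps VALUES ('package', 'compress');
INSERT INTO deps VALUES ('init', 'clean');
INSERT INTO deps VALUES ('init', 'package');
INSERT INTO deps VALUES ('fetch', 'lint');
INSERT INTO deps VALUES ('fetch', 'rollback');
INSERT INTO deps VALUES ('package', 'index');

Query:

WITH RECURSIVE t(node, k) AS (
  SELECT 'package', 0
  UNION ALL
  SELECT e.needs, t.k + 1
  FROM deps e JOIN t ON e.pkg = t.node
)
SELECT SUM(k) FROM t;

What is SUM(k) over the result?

4

Base: (package, k=0).
Iteration 1: edges from {package} -> (compress, k=1), (index, k=1).
Iteration 2: edges from {compress,index} -> (rollback, k=2).
Iteration 3: no outgoing edges from {rollback}; recursion stops.
SUM(k) = 0 + 1 + 1 + 2 = 4.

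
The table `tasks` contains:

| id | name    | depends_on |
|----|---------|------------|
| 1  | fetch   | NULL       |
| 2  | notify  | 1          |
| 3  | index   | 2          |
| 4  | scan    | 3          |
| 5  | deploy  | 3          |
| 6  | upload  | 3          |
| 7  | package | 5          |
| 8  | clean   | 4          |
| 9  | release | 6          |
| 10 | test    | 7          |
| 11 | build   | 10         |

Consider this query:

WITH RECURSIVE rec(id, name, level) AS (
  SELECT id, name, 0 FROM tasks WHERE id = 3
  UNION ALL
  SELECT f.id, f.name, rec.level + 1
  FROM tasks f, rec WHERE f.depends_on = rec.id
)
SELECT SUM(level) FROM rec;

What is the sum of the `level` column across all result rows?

16

Base: id=3 (index) at level 0.
Iteration 1: rows with depends_on in {3} -> scan (id 4, level 1), deploy (id 5, level 1), upload (id 6, level 1).
Iteration 2: rows with depends_on in {4,5,6} -> package (id 7, level 2), clean (id 8, level 2), release (id 9, level 2).
Iteration 3: rows with depends_on in {7,8,9} -> test (id 10, level 3).
Iteration 4: rows with depends_on in {10} -> build (id 11, level 4).
Iteration 5: no rows with depends_on in {11}; recursion stops.
SUM(level) = 0 + 1 + 1 + 1 + 2 + 2 + 2 + 3 + 4 = 16.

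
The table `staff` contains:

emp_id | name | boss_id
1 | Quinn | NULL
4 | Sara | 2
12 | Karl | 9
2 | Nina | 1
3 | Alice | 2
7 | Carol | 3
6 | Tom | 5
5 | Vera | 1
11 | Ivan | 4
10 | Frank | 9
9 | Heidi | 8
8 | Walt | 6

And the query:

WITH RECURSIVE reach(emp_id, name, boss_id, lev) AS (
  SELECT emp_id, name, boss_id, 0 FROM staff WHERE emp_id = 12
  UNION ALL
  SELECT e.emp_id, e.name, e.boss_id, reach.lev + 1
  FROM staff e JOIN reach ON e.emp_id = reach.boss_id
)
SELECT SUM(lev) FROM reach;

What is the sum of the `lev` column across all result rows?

Base: emp_id=12 (Karl), boss_id=9, lev 0.
Iteration 1: join on emp_id=9 -> Heidi (id 9, boss_id=8, lev 1).
Iteration 2: join on emp_id=8 -> Walt (id 8, boss_id=6, lev 2).
Iteration 3: join on emp_id=6 -> Tom (id 6, boss_id=5, lev 3).
Iteration 4: join on emp_id=5 -> Vera (id 5, boss_id=1, lev 4).
Iteration 5: join on emp_id=1 -> Quinn (id 1, boss_id=NULL, lev 5).
Iteration 6: boss_id is NULL; no match; recursion stops.
SUM(lev) = 0 + 1 + 2 + 3 + 4 + 5 = 15.

15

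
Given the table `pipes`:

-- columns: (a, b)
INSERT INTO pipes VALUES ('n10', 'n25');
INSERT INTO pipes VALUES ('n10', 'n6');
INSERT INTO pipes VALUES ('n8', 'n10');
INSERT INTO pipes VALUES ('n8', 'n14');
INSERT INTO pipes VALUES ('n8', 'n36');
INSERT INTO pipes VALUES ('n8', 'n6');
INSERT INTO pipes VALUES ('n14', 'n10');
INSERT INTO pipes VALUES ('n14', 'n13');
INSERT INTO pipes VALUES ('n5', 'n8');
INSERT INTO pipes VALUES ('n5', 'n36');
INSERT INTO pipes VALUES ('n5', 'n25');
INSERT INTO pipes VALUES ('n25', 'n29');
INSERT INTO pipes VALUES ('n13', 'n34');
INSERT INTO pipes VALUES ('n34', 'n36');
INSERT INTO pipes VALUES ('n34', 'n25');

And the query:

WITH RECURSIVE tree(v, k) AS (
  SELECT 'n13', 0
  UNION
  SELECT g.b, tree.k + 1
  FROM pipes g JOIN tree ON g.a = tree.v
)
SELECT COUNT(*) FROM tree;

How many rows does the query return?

5

Base: (n13, k=0).
Iteration 1: edges from {n13} -> (n34, k=1).
Iteration 2: edges from {n34} -> (n25, k=2), (n36, k=2).
Iteration 3: edges from {n25,n36} -> (n29, k=3).
Iteration 4: no outgoing edges from {n29}; recursion stops.
Total rows emitted: 5.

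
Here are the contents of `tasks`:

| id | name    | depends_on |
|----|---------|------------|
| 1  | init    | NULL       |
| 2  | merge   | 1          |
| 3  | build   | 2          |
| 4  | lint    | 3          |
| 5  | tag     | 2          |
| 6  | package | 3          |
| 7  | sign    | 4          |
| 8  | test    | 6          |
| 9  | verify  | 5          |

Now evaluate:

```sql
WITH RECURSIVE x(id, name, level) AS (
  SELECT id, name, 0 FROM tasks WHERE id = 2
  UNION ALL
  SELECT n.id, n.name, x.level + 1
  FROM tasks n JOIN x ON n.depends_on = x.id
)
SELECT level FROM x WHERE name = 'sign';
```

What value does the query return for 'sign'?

3

Base: id=2 (merge) at level 0.
Iteration 1: rows with depends_on in {2} -> build (id 3, level 1), tag (id 5, level 1).
Iteration 2: rows with depends_on in {3,5} -> lint (id 4, level 2), package (id 6, level 2), verify (id 9, level 2).
Iteration 3: rows with depends_on in {4,6,9} -> sign (id 7, level 3), test (id 8, level 3).
Iteration 4: no rows with depends_on in {7,8}; recursion stops.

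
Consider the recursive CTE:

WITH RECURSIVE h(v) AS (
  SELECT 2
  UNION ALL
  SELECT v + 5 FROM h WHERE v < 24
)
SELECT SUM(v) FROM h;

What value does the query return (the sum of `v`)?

87

Base: v=2.
Iteration 1: 2 < 24 holds -> v = 2 + 5 = 7.
Iteration 2: 7 < 24 holds -> v = 7 + 5 = 12.
Iteration 3: 12 < 24 holds -> v = 12 + 5 = 17.
Iteration 4: 17 < 24 holds -> v = 17 + 5 = 22.
Iteration 5: 22 < 24 holds -> v = 22 + 5 = 27.
Iteration 6: 27 < 24 fails; recursion stops.
SUM(v) = 2 + 7 + 12 + 17 + 22 + 27 = 87.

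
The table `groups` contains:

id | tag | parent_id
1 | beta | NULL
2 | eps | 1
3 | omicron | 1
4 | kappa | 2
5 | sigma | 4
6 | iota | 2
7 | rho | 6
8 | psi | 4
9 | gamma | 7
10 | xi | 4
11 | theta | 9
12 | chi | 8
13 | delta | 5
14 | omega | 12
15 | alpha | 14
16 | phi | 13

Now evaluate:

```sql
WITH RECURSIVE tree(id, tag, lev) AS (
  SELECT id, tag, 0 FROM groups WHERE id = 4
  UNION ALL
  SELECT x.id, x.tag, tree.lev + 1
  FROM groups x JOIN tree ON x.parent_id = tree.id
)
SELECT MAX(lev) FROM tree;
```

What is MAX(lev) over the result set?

Base: id=4 (kappa) at lev 0.
Iteration 1: rows with parent_id in {4} -> sigma (id 5, lev 1), psi (id 8, lev 1), xi (id 10, lev 1).
Iteration 2: rows with parent_id in {5,8,10} -> chi (id 12, lev 2), delta (id 13, lev 2).
Iteration 3: rows with parent_id in {12,13} -> omega (id 14, lev 3), phi (id 16, lev 3).
Iteration 4: rows with parent_id in {14,16} -> alpha (id 15, lev 4).
Iteration 5: no rows with parent_id in {15}; recursion stops.
lev values: 0, 1, 1, 1, 2, 2, 3, 3, 4; the maximum is 4.

4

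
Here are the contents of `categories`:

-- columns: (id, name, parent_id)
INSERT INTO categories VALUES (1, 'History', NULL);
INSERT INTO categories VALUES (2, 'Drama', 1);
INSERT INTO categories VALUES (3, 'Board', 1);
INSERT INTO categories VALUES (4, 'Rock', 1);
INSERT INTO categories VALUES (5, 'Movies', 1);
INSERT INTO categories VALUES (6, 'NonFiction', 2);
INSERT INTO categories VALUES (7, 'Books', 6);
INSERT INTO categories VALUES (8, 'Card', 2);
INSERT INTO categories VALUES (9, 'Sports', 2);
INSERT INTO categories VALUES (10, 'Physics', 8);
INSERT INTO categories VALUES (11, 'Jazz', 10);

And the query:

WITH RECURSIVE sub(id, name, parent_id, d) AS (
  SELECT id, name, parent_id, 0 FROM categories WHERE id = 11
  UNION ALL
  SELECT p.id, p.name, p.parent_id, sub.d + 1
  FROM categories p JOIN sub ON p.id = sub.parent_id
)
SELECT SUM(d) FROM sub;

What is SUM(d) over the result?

Base: id=11 (Jazz), parent_id=10, d 0.
Iteration 1: join on id=10 -> Physics (id 10, parent_id=8, d 1).
Iteration 2: join on id=8 -> Card (id 8, parent_id=2, d 2).
Iteration 3: join on id=2 -> Drama (id 2, parent_id=1, d 3).
Iteration 4: join on id=1 -> History (id 1, parent_id=NULL, d 4).
Iteration 5: parent_id is NULL; no match; recursion stops.
SUM(d) = 0 + 1 + 2 + 3 + 4 = 10.

10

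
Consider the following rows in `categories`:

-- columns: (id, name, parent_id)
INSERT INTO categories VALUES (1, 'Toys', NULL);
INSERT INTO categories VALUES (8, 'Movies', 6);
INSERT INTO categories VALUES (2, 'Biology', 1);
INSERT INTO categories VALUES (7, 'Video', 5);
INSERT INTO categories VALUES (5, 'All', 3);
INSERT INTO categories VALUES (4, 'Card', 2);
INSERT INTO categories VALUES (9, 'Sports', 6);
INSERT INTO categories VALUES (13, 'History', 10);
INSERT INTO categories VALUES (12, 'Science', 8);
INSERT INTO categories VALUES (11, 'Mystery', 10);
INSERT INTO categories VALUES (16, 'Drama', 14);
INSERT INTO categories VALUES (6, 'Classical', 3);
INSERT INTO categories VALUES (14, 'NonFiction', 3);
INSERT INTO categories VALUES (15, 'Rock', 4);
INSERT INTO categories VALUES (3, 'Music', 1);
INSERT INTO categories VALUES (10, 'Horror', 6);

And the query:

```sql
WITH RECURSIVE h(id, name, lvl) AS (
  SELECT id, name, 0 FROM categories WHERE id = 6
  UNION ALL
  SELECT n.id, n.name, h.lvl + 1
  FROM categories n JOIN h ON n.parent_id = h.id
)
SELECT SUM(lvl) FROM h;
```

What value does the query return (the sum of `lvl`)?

9

Base: id=6 (Classical) at lvl 0.
Iteration 1: rows with parent_id in {6} -> Movies (id 8, lvl 1), Sports (id 9, lvl 1), Horror (id 10, lvl 1).
Iteration 2: rows with parent_id in {8,9,10} -> Mystery (id 11, lvl 2), Science (id 12, lvl 2), History (id 13, lvl 2).
Iteration 3: no rows with parent_id in {11,12,13}; recursion stops.
SUM(lvl) = 0 + 1 + 1 + 1 + 2 + 2 + 2 = 9.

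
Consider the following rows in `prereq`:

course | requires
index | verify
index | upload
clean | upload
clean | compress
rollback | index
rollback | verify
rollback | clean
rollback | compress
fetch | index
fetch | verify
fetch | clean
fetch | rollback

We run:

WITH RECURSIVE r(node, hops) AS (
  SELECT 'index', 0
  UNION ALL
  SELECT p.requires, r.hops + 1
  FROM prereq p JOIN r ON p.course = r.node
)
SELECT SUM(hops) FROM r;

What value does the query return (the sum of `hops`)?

Base: (index, hops=0).
Iteration 1: edges from {index} -> (upload, hops=1), (verify, hops=1).
Iteration 2: no outgoing edges from {upload,verify}; recursion stops.
SUM(hops) = 0 + 1 + 1 = 2.

2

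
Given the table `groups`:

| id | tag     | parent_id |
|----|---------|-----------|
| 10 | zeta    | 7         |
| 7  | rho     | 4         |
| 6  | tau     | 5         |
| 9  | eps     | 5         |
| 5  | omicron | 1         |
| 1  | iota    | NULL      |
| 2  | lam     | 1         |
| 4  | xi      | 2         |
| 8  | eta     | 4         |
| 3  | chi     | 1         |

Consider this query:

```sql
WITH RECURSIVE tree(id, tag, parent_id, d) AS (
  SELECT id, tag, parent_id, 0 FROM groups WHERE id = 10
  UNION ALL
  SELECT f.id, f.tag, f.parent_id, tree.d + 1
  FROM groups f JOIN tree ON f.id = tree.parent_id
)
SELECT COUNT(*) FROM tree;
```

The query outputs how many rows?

Base: id=10 (zeta), parent_id=7, d 0.
Iteration 1: join on id=7 -> rho (id 7, parent_id=4, d 1).
Iteration 2: join on id=4 -> xi (id 4, parent_id=2, d 2).
Iteration 3: join on id=2 -> lam (id 2, parent_id=1, d 3).
Iteration 4: join on id=1 -> iota (id 1, parent_id=NULL, d 4).
Iteration 5: parent_id is NULL; no match; recursion stops.
Total rows emitted: 5.

5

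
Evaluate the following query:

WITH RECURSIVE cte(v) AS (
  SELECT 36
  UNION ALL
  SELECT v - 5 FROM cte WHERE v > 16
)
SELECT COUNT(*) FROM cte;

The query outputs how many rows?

Base: v=36.
Iteration 1: 36 > 16 holds -> v = 36 - 5 = 31.
Iteration 2: 31 > 16 holds -> v = 31 - 5 = 26.
Iteration 3: 26 > 16 holds -> v = 26 - 5 = 21.
Iteration 4: 21 > 16 holds -> v = 21 - 5 = 16.
Iteration 5: 16 > 16 fails; recursion stops.
Total rows emitted: 5.

5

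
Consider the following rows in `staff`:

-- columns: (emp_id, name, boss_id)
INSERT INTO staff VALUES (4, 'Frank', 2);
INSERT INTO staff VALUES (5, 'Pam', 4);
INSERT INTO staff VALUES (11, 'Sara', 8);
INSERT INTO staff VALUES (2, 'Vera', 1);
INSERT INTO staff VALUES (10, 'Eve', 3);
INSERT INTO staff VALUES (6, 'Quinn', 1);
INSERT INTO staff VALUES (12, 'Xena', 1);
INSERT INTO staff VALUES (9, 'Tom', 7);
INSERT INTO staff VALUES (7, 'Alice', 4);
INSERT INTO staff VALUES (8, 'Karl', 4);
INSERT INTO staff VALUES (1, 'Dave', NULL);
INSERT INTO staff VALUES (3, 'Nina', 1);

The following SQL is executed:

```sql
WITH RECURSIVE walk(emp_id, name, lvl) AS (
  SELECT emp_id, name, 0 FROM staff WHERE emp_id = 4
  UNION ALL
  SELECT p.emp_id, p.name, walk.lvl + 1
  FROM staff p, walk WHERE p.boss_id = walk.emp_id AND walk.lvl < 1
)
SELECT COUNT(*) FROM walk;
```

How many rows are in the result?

Base: emp_id=4 (Frank) at lvl 0.
Iteration 1: rows with boss_id in {4} -> Pam (id 5, lvl 1), Alice (id 7, lvl 1), Karl (id 8, lvl 1).
Iteration 2: lvl < 1 fails for all current rows; recursion stops.
Total rows emitted: 4.

4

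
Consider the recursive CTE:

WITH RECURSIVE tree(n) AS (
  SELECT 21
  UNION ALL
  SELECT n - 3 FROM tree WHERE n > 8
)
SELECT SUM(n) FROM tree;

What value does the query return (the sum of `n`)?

Base: n=21.
Iteration 1: 21 > 8 holds -> n = 21 - 3 = 18.
Iteration 2: 18 > 8 holds -> n = 18 - 3 = 15.
Iteration 3: 15 > 8 holds -> n = 15 - 3 = 12.
Iteration 4: 12 > 8 holds -> n = 12 - 3 = 9.
Iteration 5: 9 > 8 holds -> n = 9 - 3 = 6.
Iteration 6: 6 > 8 fails; recursion stops.
SUM(n) = 21 + 18 + 15 + 12 + 9 + 6 = 81.

81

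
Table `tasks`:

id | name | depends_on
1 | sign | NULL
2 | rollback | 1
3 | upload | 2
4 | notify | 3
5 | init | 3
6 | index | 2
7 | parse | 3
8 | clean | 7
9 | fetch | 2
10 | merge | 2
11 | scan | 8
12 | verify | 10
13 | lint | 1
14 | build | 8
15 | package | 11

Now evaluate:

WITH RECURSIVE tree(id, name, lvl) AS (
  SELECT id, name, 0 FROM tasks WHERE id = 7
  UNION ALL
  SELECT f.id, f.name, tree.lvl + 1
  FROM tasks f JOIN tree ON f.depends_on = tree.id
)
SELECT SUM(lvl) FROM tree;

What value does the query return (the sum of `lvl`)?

8

Base: id=7 (parse) at lvl 0.
Iteration 1: rows with depends_on in {7} -> clean (id 8, lvl 1).
Iteration 2: rows with depends_on in {8} -> scan (id 11, lvl 2), build (id 14, lvl 2).
Iteration 3: rows with depends_on in {11,14} -> package (id 15, lvl 3).
Iteration 4: no rows with depends_on in {15}; recursion stops.
SUM(lvl) = 0 + 1 + 2 + 2 + 3 = 8.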